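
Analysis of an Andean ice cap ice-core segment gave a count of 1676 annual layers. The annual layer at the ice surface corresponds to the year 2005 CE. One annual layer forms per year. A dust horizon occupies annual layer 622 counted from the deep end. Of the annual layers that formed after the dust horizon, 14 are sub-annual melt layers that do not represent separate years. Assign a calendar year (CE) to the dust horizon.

965 CE

1676 − 622 = 1054 annual layers lie beyond the dust horizon toward the ice surface.
Excluding 14 false annual layers: 1054 − 14 = 1040.
The annual layer at the ice surface is 2005 CE, so the dust horizon dates to 2005 − 1040 = 965 CE.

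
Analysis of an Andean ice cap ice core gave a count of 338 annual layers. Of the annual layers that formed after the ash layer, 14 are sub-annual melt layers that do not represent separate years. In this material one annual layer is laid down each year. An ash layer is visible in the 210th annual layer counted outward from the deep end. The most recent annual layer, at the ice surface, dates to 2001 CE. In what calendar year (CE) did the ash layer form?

Between annual layer 210 and the ice surface there are 338 − 210 = 128 annual layers.
Excluding 14 false annual layers: 128 − 14 = 114.
2001 − 114 = 1887 CE.

1887 CE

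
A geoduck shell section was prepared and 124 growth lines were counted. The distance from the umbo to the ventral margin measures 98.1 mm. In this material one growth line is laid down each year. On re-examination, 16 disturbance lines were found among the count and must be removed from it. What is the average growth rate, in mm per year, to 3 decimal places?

0.908 mm per year

Correcting the raw count gives 124 − 16 = 108 true growth lines.
Mean rate = 98.1 mm / 108 years ≈ 0.908 mm per year.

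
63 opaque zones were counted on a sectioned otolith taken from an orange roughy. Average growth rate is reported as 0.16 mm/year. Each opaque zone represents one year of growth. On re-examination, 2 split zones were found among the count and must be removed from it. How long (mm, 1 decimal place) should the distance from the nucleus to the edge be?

9.8 mm

True opaque zone count = 63 − 2 = 61.
Length ≈ 0.16 × 61 = 9.8 mm.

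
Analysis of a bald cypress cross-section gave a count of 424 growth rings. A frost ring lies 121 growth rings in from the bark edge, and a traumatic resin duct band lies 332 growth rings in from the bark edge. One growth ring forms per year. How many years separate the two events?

332 − 121 = 211 growth rings lie between the two events.
That is 211 years at one growth ring per year.

211 years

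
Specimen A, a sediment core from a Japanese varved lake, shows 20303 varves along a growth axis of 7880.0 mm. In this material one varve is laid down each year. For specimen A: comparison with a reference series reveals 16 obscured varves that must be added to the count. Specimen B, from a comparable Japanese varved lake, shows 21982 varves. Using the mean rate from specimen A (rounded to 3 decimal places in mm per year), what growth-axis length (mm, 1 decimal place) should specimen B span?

8529.0 mm

Specimen A: true varve count = 20303 + 16 = 20319.
A: 7880.0 mm over 20319 years gives 7880.0 / 20319 ≈ 0.388 mm/yr.
For B, 0.388 mm/year × 21982 years = 8529.0 mm.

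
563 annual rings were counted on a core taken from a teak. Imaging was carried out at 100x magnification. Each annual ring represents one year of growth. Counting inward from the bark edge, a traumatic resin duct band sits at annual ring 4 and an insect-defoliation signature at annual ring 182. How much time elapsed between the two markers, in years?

Separation: 182 − 4 = 178 annual rings.
That is 178 years at one annual ring per year.

178 years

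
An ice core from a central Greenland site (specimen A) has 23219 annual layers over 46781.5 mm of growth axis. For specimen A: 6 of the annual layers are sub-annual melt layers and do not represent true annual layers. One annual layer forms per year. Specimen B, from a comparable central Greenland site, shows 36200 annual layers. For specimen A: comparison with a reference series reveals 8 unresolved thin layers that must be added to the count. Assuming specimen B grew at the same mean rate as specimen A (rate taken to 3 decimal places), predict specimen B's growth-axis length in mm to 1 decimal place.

72943.0 mm

Specimen A: correcting the raw count gives 23219 − 6 + 8 = 23221 true annual layers.
A: Extension rate ≈ 46781.5 / 23221 = 2.015 mm/yr.
B's length ≈ 2.015 × 36200 = 72943.0 mm.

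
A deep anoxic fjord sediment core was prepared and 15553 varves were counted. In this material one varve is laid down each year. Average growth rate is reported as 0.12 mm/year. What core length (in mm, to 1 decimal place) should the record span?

1866.4 mm

The record spans 15553 years at 0.12 mm per year.
15553 years at 0.12 mm/year gives 0.12 × 15553 = 1866.4 mm.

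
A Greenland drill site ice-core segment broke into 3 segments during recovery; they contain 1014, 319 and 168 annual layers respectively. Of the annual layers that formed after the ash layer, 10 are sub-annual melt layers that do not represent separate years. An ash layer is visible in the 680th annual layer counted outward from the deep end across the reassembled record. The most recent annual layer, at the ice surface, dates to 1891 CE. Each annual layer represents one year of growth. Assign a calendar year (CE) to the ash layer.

Total annual layers = 1014 + 319 + 168 = 1501.
1501 − 680 = 821 annual layers lie beyond the ash layer toward the ice surface.
821 − 10 false = 811 true annual layers after the ash layer.
Counting back 811 years from 1891 CE places the ash layer in 1891 − 811 = 1080 CE.

1080 CE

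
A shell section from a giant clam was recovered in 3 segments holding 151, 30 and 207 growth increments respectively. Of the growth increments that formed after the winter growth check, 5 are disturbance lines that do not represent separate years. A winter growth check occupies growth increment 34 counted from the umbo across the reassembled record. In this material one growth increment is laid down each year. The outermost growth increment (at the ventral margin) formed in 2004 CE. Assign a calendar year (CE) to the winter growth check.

1655 CE

Total growth increments = 151 + 30 + 207 = 388.
388 − 34 = 354 growth increments lie beyond the winter growth check toward the ventral margin.
Excluding 5 false growth increments: 354 − 5 = 349.
The growth increment at the ventral margin is 2004 CE, so the winter growth check dates to 2004 − 349 = 1655 CE.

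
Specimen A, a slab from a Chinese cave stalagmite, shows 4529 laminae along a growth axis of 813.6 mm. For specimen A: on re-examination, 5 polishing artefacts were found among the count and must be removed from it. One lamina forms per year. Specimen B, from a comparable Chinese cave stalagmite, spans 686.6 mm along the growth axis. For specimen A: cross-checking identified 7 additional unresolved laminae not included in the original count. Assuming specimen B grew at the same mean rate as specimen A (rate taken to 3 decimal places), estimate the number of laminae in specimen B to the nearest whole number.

Specimen A: after corrections the count is 4529 − 5 + 7 = 4531 laminae.
A: Mean rate = 813.6 mm / 4531 years ≈ 0.180 mm/yr.
Specimen B: 686.6 mm / 0.180 mm per year = 3814.44 years ≈ 3814 laminae.

3814 laminae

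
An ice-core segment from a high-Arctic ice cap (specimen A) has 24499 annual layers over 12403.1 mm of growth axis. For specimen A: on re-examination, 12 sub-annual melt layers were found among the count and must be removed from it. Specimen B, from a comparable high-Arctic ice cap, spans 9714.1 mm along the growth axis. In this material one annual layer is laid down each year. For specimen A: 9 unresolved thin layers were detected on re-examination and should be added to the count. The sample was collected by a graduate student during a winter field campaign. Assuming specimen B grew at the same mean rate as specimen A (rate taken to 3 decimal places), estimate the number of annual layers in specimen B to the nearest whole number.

Specimen A: correcting the raw count gives 24499 − 12 + 9 = 24496 true annual layers.
A: Extension rate ≈ 12403.1 / 24496 = 0.506 mm/yr.
For B, 9714.1 / 0.506 = 19197.83 years ≈ 19198 annual layers.

19198 annual layers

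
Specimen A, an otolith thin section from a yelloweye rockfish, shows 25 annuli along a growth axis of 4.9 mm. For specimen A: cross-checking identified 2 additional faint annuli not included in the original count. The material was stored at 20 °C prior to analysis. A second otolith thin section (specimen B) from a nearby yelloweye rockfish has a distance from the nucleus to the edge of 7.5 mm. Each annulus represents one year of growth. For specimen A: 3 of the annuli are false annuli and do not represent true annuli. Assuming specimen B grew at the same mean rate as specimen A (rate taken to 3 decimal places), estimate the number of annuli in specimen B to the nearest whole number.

Specimen A: after corrections the count is 25 − 3 + 2 = 24 annuli.
A: Extension rate ≈ 4.9 / 24 = 0.204 mm per year.
For B, 7.5 / 0.204 = 36.76 years ≈ 37 annuli.

37 annuli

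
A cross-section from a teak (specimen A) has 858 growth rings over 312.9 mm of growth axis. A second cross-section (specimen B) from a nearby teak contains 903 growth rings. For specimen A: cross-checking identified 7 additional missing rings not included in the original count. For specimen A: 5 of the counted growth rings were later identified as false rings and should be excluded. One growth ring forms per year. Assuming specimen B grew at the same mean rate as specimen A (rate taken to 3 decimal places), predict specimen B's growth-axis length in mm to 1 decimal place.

328.7 mm

Specimen A: correcting the raw count gives 858 − 5 + 7 = 860 true growth rings.
A: Mean rate = 312.9 mm / 860 years ≈ 0.364 mm per year.
B's length ≈ 0.364 × 903 = 328.7 mm.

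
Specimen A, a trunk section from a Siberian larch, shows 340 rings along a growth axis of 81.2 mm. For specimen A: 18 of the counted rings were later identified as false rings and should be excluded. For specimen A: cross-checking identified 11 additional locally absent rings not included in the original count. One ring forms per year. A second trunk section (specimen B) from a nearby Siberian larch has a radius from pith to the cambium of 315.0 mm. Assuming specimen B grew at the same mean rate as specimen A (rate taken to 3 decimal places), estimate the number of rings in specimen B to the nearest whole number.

1291 rings

Specimen A: after corrections the count is 340 − 18 + 11 = 333 rings.
A: Extension rate ≈ 81.2 / 333 = 0.244 mm/year.
B spans 315.0 / 0.244 = 1290.98 years ≈ 1291 rings.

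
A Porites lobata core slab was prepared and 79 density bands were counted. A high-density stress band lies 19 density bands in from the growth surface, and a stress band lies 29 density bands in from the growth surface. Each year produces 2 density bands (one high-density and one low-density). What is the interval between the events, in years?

The two markers are separated by 29 − 19 = 10 density bands.
With 2 density bands per year, 10 / 2 = 5 years.

5 years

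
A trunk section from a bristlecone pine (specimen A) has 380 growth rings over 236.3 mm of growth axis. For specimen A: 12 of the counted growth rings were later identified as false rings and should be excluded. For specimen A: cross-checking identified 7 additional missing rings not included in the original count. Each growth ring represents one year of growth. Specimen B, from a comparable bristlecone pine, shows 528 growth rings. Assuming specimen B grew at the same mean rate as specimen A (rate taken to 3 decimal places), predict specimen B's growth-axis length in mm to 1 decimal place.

332.6 mm

Specimen A: after corrections the count is 380 − 12 + 7 = 375 growth rings.
A: Mean rate = 236.3 mm / 375 years ≈ 0.630 mm/yr.
B's length ≈ 0.630 × 528 = 332.6 mm.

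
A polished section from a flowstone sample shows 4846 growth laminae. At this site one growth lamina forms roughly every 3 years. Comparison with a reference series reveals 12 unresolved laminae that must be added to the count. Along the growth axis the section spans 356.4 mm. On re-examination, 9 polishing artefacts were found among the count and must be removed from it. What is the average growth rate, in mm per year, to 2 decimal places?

Correcting the raw count gives 4846 − 9 + 12 = 4849 true growth laminae.
Multiplying by 3 years per growth lamina: 4849 × 3 = 14547 years.
Extension rate ≈ 356.4 / 14547 = 0.02 mm per year.

0.02 mm per year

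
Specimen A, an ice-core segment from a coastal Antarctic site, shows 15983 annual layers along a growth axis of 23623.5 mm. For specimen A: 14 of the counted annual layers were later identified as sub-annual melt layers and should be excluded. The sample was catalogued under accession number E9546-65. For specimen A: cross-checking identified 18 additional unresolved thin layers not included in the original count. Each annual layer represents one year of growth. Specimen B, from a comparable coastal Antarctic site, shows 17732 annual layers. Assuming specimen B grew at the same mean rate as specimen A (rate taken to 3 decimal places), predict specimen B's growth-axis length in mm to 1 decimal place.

Specimen A: correcting the raw count gives 15983 − 14 + 18 = 15987 true annual layers.
A: 23623.5 mm over 15987 years gives 23623.5 / 15987 ≈ 1.478 mm/yr.
For B, 1.478 mm/year × 17732 years = 26207.9 mm.

26207.9 mm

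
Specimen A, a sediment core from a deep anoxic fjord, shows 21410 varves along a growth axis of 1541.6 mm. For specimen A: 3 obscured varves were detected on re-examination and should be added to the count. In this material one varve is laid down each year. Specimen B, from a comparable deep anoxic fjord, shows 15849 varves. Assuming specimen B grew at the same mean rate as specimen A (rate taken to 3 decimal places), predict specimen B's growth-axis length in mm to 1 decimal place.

1141.1 mm

Specimen A: adjusted count: 21410 + 3 = 21413 varves.
A: 1541.6 mm over 21413 years gives 1541.6 / 21413 ≈ 0.072 mm/yr.
B's length ≈ 0.072 × 15849 = 1141.1 mm.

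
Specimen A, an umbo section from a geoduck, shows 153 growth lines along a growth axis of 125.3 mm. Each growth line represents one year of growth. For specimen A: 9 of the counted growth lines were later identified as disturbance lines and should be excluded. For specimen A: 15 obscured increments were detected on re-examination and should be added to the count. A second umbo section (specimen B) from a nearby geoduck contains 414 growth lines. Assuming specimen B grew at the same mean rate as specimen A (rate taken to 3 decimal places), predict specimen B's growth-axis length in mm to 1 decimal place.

326.2 mm

Specimen A: correcting the raw count gives 153 − 9 + 15 = 159 true growth lines.
A: 125.3 mm over 159 years gives 125.3 / 159 ≈ 0.788 mm per year.
B's length ≈ 0.788 × 414 = 326.2 mm.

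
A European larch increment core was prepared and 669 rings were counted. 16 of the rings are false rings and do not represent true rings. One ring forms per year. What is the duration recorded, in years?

Adjusted count: 669 − 16 = 653 rings.
One ring per year makes the duration 653 years.

653 years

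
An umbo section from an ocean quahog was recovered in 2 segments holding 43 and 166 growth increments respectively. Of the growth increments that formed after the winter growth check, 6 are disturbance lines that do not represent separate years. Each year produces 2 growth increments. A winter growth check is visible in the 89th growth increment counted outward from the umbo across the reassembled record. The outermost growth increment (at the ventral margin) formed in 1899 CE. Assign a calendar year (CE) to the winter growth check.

Total growth increments = 43 + 166 = 209.
Between growth increment 89 and the ventral margin there are 209 − 89 = 120 growth increments.
120 − 6 false = 114 true growth increments after the winter growth check.
Dividing by 2 growth increments per year: 114 / 2 = 57 years.
The growth increment at the ventral margin is 1899 CE, so the winter growth check dates to 1899 − 57 = 1842 CE.

1842 CE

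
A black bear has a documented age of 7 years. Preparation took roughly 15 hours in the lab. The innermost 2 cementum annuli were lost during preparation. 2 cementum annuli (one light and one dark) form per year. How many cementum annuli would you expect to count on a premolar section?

With 2 cementum annuli per year, 7 years would produce 7 × 2 = 14 cementum annuli.
Less the 2 uncaptured cementum annuli: 14 − 2 = 12.

12 cementum annuli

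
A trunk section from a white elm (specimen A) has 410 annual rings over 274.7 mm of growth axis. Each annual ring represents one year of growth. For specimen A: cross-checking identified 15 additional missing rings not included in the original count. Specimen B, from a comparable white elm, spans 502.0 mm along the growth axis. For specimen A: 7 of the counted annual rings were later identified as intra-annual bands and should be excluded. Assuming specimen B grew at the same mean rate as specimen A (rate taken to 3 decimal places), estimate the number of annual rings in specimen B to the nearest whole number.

Specimen A: correcting the raw count gives 410 − 7 + 15 = 418 true annual rings.
A: Extension rate ≈ 274.7 / 418 = 0.657 mm/yr.
B spans 502.0 / 0.657 = 764.08 years ≈ 764 annual rings.

764 annual rings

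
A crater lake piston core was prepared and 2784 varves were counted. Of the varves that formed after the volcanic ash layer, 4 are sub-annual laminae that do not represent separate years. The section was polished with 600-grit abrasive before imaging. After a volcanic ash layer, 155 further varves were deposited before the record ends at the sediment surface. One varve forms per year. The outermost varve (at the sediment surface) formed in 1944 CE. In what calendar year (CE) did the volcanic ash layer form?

1793 CE

155 varves formed after the volcanic ash layer.
Removing the 4 false varves leaves 155 − 4 = 151 true varves beyond the volcanic ash layer.
1944 − 151 = 1793 CE.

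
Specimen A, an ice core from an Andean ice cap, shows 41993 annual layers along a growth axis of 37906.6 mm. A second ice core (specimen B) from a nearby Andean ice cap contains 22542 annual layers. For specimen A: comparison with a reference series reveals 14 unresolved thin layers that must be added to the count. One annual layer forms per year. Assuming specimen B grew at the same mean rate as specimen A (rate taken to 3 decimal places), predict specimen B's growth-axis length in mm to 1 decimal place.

Specimen A: true annual layer count = 41993 + 14 = 42007.
A: Mean rate = 37906.6 mm / 42007 years ≈ 0.902 mm/year.
B's length ≈ 0.902 × 22542 = 20332.9 mm.

20332.9 mm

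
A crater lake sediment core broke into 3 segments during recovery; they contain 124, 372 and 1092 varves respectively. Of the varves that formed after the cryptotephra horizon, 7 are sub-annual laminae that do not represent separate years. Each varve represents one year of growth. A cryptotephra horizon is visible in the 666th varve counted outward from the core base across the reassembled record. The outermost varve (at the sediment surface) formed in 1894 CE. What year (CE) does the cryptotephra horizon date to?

979 CE

Total varves = 124 + 372 + 1092 = 1588.
Between varve 666 and the sediment surface there are 1588 − 666 = 922 varves.
922 − 7 false = 915 true varves after the cryptotephra horizon.
1894 − 915 = 979 CE.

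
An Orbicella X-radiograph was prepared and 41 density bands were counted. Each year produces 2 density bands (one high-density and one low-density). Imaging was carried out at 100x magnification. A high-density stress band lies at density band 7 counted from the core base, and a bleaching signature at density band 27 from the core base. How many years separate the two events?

27 − 7 = 20 density bands lie between the two events.
Dividing by 2 density bands per year: 20 / 2 = 10 years.

10 yr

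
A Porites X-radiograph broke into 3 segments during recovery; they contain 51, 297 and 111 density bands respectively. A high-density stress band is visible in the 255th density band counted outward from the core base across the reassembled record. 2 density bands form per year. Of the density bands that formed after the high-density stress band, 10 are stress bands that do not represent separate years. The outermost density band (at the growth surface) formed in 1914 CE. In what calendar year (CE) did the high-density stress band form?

Total density bands = 51 + 297 + 111 = 459.
The high-density stress band sits at density band 255 from the core base, so 459 − 255 = 204 density bands formed after it.
Excluding 10 false density bands: 204 − 10 = 194.
Dividing by 2 density bands per year: 194 / 2 = 97 years.
Counting back 97 years from 1914 CE places the high-density stress band in 1914 − 97 = 1817 CE.

1817 CE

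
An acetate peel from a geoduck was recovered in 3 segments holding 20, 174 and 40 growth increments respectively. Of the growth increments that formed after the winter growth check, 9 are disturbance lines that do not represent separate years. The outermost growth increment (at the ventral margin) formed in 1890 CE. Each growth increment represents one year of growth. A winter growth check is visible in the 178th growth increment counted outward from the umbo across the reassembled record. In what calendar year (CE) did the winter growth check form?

1843 CE

Total growth increments = 20 + 174 + 40 = 234.
Between growth increment 178 and the ventral margin there are 234 − 178 = 56 growth increments.
Removing the 9 false growth increments leaves 56 − 9 = 47 true growth increments beyond the winter growth check.
The growth increment at the ventral margin is 1890 CE, so the winter growth check dates to 1890 − 47 = 1843 CE.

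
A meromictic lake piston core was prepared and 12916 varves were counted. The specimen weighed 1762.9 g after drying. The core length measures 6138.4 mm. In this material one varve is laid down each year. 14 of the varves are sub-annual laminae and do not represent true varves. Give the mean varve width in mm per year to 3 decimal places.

0.476 mm per year

Adjusted count: 12916 − 14 = 12902 varves.
Mean rate = 6138.4 mm / 12902 years ≈ 0.476 mm per year.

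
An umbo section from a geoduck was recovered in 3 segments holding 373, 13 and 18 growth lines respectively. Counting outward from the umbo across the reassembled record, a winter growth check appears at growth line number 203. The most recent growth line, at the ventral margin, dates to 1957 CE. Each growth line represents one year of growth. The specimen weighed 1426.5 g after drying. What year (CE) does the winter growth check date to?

Total growth lines = 373 + 13 + 18 = 404.
The winter growth check sits at growth line 203 from the umbo, so 404 − 203 = 201 growth lines formed after it.
1957 − 201 = 1756 CE.

1756 CE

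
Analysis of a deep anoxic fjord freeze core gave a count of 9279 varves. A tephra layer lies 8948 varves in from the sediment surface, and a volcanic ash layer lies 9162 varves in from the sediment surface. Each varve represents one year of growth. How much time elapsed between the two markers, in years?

214 yr

Separation: 9162 − 8948 = 214 varves.
That is 214 years at one varve per year.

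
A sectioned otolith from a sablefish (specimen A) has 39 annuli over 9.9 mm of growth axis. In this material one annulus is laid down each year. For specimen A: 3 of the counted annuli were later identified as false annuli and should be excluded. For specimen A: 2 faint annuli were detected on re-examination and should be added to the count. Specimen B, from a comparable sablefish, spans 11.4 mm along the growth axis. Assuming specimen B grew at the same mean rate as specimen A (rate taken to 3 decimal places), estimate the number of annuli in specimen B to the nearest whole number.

44 annuli

Specimen A: true annulus count = 39 − 3 + 2 = 38.
A: Mean rate = 9.9 mm / 38 years ≈ 0.261 mm/year.
Specimen B: 11.4 mm / 0.261 mm per year = 43.68 years ≈ 44 annuli.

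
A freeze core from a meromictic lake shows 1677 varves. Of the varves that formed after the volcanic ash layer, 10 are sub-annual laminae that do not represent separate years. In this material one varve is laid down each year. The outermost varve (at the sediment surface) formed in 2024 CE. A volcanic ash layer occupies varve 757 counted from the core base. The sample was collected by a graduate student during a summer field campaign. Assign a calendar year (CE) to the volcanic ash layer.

Between varve 757 and the sediment surface there are 1677 − 757 = 920 varves.
Removing the 10 false varves leaves 920 − 10 = 910 true varves beyond the volcanic ash layer.
The varve at the sediment surface is 2024 CE, so the volcanic ash layer dates to 2024 − 910 = 1114 CE.

1114 CE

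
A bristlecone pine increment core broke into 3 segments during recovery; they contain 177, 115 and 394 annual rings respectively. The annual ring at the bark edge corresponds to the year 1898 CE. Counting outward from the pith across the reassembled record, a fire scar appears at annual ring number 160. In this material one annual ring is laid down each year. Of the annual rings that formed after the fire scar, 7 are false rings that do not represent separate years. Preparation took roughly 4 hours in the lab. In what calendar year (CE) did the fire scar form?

Total annual rings = 177 + 115 + 394 = 686.
Between annual ring 160 and the bark edge there are 686 − 160 = 526 annual rings.
526 − 7 false = 519 true annual rings after the fire scar.
1898 − 519 = 1379 CE.

1379 CE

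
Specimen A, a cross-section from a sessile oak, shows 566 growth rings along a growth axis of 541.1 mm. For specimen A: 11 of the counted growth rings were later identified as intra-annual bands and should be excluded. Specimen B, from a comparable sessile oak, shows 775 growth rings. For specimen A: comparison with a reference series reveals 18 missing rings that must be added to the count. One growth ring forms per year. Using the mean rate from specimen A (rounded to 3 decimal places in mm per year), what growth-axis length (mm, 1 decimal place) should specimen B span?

731.6 mm

Specimen A: true growth ring count = 566 − 11 + 18 = 573.
A: 541.1 mm over 573 years gives 541.1 / 573 ≈ 0.944 mm/yr.
Length of B = 0.944 × 775 = 731.6 mm.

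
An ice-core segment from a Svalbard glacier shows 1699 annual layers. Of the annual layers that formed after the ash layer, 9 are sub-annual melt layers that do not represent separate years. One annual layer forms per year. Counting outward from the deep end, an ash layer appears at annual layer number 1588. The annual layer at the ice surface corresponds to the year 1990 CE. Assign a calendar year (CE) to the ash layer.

1888 CE

Between annual layer 1588 and the ice surface there are 1699 − 1588 = 111 annual layers.
Removing the 9 false annual layers leaves 111 − 9 = 102 true annual layers beyond the ash layer.
Counting back 102 years from 1990 CE places the ash layer in 1990 − 102 = 1888 CE.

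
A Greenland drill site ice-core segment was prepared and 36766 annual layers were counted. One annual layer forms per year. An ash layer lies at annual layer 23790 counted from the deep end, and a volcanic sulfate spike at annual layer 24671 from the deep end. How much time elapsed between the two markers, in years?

881 years

The two markers are separated by 24671 − 23790 = 881 annual layers.
At one annual layer per year, 881 years elapsed between them.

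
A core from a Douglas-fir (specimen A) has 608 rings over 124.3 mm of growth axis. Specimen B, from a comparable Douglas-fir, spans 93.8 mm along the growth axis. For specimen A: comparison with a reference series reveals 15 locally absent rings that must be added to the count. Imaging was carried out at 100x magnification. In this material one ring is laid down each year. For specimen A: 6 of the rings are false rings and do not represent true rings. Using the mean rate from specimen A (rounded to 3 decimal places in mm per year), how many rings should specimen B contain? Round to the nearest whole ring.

467 rings

Specimen A: adjusted count: 608 − 6 + 15 = 617 rings.
A: Mean rate = 124.3 mm / 617 years ≈ 0.201 mm/yr.
For B, 93.8 / 0.201 = 466.67 years ≈ 467 rings.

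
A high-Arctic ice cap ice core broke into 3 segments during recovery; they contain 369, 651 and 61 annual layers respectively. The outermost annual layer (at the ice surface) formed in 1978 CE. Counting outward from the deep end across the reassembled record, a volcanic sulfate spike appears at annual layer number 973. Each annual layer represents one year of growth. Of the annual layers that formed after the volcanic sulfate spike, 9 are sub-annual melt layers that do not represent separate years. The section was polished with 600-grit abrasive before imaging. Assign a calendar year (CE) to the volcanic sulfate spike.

1879 CE

Total annual layers = 369 + 651 + 61 = 1081.
Between annual layer 973 and the ice surface there are 1081 − 973 = 108 annual layers.
108 − 9 false = 99 true annual layers after the volcanic sulfate spike.
Counting back 99 years from 1978 CE places the volcanic sulfate spike in 1978 − 99 = 1879 CE.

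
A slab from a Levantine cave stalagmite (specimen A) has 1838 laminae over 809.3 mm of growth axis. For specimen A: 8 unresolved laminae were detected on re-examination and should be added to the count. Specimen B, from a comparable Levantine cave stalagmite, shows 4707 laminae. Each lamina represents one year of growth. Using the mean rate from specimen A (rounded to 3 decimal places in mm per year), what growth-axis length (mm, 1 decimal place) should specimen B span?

Specimen A: after corrections the count is 1838 + 8 = 1846 laminae.
A: 809.3 mm over 1846 years gives 809.3 / 1846 ≈ 0.438 mm/year.
For B, 0.438 mm/year × 4707 years = 2061.7 mm.

2061.7 mm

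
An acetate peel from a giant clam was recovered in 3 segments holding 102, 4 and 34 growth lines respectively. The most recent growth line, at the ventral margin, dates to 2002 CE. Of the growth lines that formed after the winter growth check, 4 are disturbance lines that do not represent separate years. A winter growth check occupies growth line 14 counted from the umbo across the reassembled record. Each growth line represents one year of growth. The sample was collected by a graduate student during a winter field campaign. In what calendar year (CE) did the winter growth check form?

1880 CE

Total growth lines = 102 + 4 + 34 = 140.
140 − 14 = 126 growth lines lie beyond the winter growth check toward the ventral margin.
Removing the 4 false growth lines leaves 126 − 4 = 122 true growth lines beyond the winter growth check.
2002 − 122 = 1880 CE.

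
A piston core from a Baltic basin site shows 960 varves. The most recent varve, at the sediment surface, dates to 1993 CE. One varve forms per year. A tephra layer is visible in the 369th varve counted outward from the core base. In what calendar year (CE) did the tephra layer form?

1402 CE

Between varve 369 and the sediment surface there are 960 − 369 = 591 varves.
Counting back 591 years from 1993 CE places the tephra layer in 1993 − 591 = 1402 CE.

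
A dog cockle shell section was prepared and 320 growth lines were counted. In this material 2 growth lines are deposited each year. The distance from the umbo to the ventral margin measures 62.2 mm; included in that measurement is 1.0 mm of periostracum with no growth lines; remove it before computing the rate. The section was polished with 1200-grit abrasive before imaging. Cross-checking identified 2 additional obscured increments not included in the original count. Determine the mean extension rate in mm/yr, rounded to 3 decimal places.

0.380 mm/yr

Adjusted count: 320 + 2 = 322 growth lines.
322 growth lines at 2 per year is 322 / 2 = 161 years.
Net length = 62.2 − 1.0 = 61.2 mm.
Mean rate = 61.2 mm / 161 years ≈ 0.380 mm/yr.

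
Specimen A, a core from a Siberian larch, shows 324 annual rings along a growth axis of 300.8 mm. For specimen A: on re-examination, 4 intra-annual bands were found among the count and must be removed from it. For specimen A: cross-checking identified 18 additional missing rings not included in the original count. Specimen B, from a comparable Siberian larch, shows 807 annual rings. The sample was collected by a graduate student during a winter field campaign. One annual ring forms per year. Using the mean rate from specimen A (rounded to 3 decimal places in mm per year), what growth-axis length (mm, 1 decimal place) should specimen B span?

718.2 mm

Specimen A: true annual ring count = 324 − 4 + 18 = 338.
A: Mean rate = 300.8 mm / 338 years ≈ 0.890 mm/year.
For B, 0.890 mm/year × 807 years = 718.2 mm.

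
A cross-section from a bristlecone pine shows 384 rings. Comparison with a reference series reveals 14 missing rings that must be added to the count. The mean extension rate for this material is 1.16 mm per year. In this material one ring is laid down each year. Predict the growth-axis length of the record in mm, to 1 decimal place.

Adjusted count: 384 + 14 = 398 rings.
Predicted length = 1.16 mm/year × 398 years = 461.7 mm.

461.7 mm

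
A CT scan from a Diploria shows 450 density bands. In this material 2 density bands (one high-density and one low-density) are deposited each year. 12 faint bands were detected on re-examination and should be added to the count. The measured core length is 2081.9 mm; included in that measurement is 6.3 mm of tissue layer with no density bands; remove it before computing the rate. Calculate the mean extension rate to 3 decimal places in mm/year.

8.985 mm/year

True density band count = 450 + 12 = 462.
Dividing by 2 density bands per year: 462 / 2 = 231 years.
Removing the 6.3 mm offcut leaves 2081.9 − 6.3 = 2075.6 mm.
Extension rate ≈ 2075.6 / 231 = 8.985 mm/year.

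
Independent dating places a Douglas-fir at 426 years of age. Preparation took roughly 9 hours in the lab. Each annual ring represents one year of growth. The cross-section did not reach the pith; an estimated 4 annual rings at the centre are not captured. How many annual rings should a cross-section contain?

422 annual rings

Expected annual rings over 426 years: 426.
Less the 4 uncaptured annual rings: 426 − 4 = 422.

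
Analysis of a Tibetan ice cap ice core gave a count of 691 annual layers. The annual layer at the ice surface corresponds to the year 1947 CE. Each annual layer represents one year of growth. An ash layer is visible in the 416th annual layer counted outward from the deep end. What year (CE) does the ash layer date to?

1672 CE

Between annual layer 416 and the ice surface there are 691 − 416 = 275 annual layers.
Counting back 275 years from 1947 CE places the ash layer in 1947 − 275 = 1672 CE.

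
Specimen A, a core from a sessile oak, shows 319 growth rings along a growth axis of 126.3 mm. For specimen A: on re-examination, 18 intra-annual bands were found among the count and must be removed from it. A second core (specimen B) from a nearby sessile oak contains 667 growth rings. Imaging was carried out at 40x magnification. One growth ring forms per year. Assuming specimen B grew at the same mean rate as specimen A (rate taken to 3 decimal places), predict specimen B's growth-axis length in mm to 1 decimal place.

280.1 mm

Specimen A: true growth ring count = 319 − 18 = 301.
A: 126.3 mm over 301 years gives 126.3 / 301 ≈ 0.420 mm/yr.
For B, 0.420 mm/year × 667 years = 280.1 mm.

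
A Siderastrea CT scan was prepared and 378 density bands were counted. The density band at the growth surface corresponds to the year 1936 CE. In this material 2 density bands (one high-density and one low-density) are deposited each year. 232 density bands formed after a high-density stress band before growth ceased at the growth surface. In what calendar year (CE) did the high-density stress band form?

There are 232 density bands younger than the high-density stress band.
With 2 density bands per year, 232 / 2 = 116 years.
1936 − 116 = 1820 CE.

1820 CE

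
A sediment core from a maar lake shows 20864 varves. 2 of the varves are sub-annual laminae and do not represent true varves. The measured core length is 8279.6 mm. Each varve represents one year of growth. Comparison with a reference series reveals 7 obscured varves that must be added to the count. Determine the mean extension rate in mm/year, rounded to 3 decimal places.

After corrections the count is 20864 − 2 + 7 = 20869 varves.
Mean rate = 8279.6 mm / 20869 years ≈ 0.397 mm/year.

0.397 mm/year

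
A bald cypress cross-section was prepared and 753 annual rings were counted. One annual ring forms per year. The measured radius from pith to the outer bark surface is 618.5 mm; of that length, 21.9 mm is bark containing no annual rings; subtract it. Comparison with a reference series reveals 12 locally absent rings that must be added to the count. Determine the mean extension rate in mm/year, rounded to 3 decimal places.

0.780 mm/year

After corrections the count is 753 + 12 = 765 annual rings.
The growth record spans 618.5 − 21.9 = 596.6 mm.
Extension rate ≈ 596.6 / 765 = 0.780 mm/year.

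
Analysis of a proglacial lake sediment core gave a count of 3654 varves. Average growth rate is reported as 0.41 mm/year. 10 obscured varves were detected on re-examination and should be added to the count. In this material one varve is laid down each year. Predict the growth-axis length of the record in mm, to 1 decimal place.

Adjusted count: 3654 + 10 = 3664 varves.
Length ≈ 0.41 × 3664 = 1502.2 mm.

1502.2 mm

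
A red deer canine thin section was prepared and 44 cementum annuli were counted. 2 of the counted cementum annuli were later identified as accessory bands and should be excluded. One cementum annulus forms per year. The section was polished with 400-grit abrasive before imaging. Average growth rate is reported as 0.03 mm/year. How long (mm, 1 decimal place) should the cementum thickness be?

1.3 mm

True cementum annulus count = 44 − 2 = 42.
42 years at 0.03 mm/year gives 0.03 × 42 = 1.3 mm.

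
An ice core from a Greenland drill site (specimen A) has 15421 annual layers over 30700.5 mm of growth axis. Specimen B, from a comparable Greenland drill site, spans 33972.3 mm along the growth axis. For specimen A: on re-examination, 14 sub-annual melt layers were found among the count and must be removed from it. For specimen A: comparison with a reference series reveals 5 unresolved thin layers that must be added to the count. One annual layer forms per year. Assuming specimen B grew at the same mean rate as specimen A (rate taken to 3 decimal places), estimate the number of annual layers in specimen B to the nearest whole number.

17054 annual layers

Specimen A: correcting the raw count gives 15421 − 14 + 5 = 15412 true annual layers.
A: Mean rate = 30700.5 mm / 15412 years ≈ 1.992 mm per year.
Specimen B: 33972.3 mm / 1.992 mm per year = 17054.37 years ≈ 17054 annual layers.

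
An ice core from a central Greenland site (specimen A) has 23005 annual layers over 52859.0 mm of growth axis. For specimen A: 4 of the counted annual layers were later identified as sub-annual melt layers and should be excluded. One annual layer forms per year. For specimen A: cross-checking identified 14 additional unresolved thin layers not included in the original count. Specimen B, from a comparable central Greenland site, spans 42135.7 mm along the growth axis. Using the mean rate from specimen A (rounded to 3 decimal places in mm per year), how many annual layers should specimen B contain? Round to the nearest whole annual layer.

18344 annual layers

Specimen A: correcting the raw count gives 23005 − 4 + 14 = 23015 true annual layers.
A: Mean rate = 52859.0 mm / 23015 years ≈ 2.297 mm/yr.
Specimen B: 42135.7 mm / 2.297 mm per year = 18343.80 years ≈ 18344 annual layers.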